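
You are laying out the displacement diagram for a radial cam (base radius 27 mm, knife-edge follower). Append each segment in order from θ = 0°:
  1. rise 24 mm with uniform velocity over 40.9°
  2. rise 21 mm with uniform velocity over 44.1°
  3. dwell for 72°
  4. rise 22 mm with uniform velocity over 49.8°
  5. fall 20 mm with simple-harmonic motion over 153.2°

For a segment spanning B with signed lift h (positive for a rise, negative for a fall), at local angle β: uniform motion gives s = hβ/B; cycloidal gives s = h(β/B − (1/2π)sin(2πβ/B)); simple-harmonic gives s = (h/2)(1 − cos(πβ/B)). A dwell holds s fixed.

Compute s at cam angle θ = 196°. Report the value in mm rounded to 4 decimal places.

seg 1 [0°–40.9°] uniform, h=24: full span → s += 24 → s = 24.0000
seg 2 [40.9°–85°] uniform, h=21: full span → s += 21 → s = 45.0000
seg 3 [85°–157°] dwell: s stays 45.0000
seg 4 [157°–206.8°] uniform, h=22: θ=196° here. β=39, B=49.8. 22·39/49.8 = 17.2289 → s = 62.2289

62.2289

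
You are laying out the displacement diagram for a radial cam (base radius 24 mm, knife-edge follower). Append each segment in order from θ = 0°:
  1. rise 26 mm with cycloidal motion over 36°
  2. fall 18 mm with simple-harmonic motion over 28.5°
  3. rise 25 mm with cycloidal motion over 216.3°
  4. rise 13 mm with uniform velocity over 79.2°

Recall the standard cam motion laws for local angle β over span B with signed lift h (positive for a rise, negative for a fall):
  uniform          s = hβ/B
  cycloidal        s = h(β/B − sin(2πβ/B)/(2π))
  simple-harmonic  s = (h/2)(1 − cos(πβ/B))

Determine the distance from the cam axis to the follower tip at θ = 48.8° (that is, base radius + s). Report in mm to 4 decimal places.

seg 1 [0°–36°] cycloidal, h=26: full span → s += 26 → s = 26.0000
seg 2 [36°–64.5°] simple-harmonic, h=-18: θ=48.8° here. β=12.8, B=28.5. -18/2·(1 − cos(π·0.4491)) = -7.5676 → s = 18.4324
radial distance = base radius + s = 24 + 18.4324 = 42.4324

42.4324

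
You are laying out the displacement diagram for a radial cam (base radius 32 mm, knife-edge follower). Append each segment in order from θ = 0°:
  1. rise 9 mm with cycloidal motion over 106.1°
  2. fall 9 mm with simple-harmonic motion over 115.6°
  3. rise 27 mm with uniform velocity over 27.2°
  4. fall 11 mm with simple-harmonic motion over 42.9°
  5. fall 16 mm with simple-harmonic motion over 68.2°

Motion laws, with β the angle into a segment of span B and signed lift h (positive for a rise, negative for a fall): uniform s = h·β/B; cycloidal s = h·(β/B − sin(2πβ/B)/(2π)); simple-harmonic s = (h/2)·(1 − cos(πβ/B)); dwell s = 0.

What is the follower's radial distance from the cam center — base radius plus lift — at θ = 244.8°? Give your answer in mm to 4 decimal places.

seg 1 [0°–106.1°] cycloidal, h=9: full span → s += 9 → s = 9.0000
seg 2 [106.1°–221.7°] simple-harmonic, h=-9: full span → s += -9 → s = 0.0000
seg 3 [221.7°–248.9°] uniform, h=27: θ=244.8° here. β=23.1, B=27.2. 27·23.1/27.2 = 22.9301 → s = 22.9301
radial distance = base radius + s = 32 + 22.9301 = 54.9301

54.9301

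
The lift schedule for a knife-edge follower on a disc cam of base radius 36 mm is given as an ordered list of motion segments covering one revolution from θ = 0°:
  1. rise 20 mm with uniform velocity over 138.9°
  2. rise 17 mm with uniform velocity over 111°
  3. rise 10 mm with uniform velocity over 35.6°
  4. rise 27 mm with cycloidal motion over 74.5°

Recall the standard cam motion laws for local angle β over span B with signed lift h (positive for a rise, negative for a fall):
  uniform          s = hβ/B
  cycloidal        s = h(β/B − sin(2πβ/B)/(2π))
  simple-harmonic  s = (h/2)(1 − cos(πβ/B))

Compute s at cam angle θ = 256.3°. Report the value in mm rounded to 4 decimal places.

seg 1 [0°–138.9°] uniform, h=20: full span → s += 20 → s = 20.0000
seg 2 [138.9°–249.9°] uniform, h=17: full span → s += 17 → s = 37.0000
seg 3 [249.9°–285.5°] uniform, h=10: θ=256.3° here. β=6.4, B=35.6. 10·6.4/35.6 = 1.7978 → s = 38.7978

38.7978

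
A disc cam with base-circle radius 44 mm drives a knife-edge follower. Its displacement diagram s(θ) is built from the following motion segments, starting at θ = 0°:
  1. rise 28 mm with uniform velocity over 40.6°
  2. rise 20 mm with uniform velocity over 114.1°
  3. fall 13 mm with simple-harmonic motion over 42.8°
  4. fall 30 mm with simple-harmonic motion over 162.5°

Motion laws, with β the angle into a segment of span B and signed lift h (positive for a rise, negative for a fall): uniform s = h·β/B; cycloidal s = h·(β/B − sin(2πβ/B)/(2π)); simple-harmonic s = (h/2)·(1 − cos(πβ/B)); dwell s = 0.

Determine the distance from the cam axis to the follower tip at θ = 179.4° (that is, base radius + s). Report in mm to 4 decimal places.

seg 1 [0°–40.6°] uniform, h=28: full span → s += 28 → s = 28.0000
seg 2 [40.6°–154.7°] uniform, h=20: full span → s += 20 → s = 48.0000
seg 3 [154.7°–197.5°] simple-harmonic, h=-13: θ=179.4° here. β=24.7, B=42.8. -13/2·(1 − cos(π·0.5771)) = -8.0591 → s = 39.9409
radial distance = base radius + s = 44 + 39.9409 = 83.9409

83.9409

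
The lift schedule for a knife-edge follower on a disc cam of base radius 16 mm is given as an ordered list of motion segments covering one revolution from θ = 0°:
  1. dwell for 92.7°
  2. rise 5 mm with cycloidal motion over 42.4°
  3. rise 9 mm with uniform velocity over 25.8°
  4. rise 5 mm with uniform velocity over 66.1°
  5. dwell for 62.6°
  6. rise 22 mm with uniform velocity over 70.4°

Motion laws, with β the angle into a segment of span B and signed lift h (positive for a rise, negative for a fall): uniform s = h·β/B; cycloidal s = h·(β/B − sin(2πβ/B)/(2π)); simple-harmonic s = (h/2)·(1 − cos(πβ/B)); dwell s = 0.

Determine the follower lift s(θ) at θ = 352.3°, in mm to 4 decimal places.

seg 1 [0°–92.7°] dwell: s stays 0.0000
seg 2 [92.7°–135.1°] cycloidal, h=5: full span → s += 5 → s = 5.0000
seg 3 [135.1°–160.9°] uniform, h=9: full span → s += 9 → s = 14.0000
seg 4 [160.9°–227°] uniform, h=5: full span → s += 5 → s = 19.0000
seg 5 [227°–289.6°] dwell: s stays 19.0000
seg 6 [289.6°–360°] uniform, h=22: θ=352.3° here. β=62.7, B=70.4. 22·62.7/70.4 = 19.5938 → s = 38.5938

38.5938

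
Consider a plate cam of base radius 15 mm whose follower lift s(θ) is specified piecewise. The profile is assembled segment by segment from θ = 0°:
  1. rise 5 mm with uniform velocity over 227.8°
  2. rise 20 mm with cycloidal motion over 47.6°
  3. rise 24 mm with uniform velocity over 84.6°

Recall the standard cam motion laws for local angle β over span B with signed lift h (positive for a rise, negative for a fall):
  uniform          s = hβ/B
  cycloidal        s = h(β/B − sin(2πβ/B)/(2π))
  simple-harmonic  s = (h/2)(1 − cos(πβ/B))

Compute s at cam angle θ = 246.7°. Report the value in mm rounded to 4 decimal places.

seg 1 [0°–227.8°] uniform, h=5: full span → s += 5 → s = 5.0000
seg 2 [227.8°–275.4°] cycloidal, h=20: θ=246.7° here. β=18.9, B=47.6. 20·(0.3971 − sin(2π·0.3971)/(2π)) = 6.0229 → s = 11.0229

11.0229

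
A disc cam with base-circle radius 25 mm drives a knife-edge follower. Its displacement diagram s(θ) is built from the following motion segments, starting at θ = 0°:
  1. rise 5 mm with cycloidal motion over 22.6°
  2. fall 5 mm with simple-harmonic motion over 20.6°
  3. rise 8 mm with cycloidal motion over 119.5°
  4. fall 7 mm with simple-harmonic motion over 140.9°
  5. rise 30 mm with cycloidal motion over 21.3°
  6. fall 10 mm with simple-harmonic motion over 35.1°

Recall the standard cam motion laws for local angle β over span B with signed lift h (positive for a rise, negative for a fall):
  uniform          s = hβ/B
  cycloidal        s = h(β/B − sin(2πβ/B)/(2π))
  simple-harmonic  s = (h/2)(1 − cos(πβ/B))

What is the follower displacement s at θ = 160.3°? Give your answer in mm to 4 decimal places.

seg 1 [0°–22.6°] cycloidal, h=5: full span → s += 5 → s = 5.0000
seg 2 [22.6°–43.2°] simple-harmonic, h=-5: full span → s += -5 → s = 0.0000
seg 3 [43.2°–162.7°] cycloidal, h=8: θ=160.3° here. β=117.1, B=119.5. 8·(0.9799 − sin(2π·0.9799)/(2π)) = 7.9996 → s = 7.9996

7.9996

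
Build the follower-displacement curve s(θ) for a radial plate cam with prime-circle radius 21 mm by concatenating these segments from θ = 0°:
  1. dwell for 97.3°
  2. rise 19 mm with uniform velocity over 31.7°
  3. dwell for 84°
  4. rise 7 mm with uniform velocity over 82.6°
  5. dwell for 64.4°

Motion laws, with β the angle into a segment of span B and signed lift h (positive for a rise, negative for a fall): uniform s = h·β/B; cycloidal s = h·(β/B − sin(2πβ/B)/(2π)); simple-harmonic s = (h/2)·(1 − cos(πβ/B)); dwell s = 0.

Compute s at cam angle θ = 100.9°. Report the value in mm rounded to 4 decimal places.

seg 1 [0°–97.3°] dwell: s stays 0.0000
seg 2 [97.3°–129°] uniform, h=19: θ=100.9° here. β=3.6, B=31.7. 19·3.6/31.7 = 2.1577 → s = 2.1577

2.1577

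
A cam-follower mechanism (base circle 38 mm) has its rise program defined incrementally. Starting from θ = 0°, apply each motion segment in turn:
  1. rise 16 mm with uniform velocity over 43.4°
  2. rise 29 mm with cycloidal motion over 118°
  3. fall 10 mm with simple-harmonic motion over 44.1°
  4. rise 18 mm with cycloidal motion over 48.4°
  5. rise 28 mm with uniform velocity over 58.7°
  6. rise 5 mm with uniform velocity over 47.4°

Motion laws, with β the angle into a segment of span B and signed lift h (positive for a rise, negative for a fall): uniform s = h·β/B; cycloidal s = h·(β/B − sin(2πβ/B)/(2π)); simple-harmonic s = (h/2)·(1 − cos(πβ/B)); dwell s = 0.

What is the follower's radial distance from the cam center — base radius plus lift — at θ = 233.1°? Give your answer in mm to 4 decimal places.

seg 1 [0°–43.4°] uniform, h=16: full span → s += 16 → s = 16.0000
seg 2 [43.4°–161.4°] cycloidal, h=29: full span → s += 29 → s = 45.0000
seg 3 [161.4°–205.5°] simple-harmonic, h=-10: full span → s += -10 → s = 35.0000
seg 4 [205.5°–253.9°] cycloidal, h=18: θ=233.1° here. β=27.6, B=48.4. 18·(0.5702 − sin(2π·0.5702)/(2π)) = 11.4883 → s = 46.4883
radial distance = base radius + s = 38 + 46.4883 = 84.4883

84.4883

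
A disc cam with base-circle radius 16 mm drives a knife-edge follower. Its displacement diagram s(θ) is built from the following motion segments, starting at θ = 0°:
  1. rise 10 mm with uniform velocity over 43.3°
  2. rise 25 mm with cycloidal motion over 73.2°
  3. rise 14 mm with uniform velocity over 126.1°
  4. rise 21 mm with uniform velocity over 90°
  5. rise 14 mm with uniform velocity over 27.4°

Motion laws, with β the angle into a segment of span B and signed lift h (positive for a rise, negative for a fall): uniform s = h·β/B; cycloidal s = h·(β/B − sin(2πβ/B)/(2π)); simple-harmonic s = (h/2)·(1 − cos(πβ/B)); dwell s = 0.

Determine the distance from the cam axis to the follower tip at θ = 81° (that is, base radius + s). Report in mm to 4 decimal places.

seg 1 [0°–43.3°] uniform, h=10: full span → s += 10 → s = 10.0000
seg 2 [43.3°–116.5°] cycloidal, h=25: θ=81° here. β=37.7, B=73.2. 25·(0.5150 − sin(2π·0.5150)/(2π)) = 13.2508 → s = 23.2508
radial distance = base radius + s = 16 + 23.2508 = 39.2508

39.2508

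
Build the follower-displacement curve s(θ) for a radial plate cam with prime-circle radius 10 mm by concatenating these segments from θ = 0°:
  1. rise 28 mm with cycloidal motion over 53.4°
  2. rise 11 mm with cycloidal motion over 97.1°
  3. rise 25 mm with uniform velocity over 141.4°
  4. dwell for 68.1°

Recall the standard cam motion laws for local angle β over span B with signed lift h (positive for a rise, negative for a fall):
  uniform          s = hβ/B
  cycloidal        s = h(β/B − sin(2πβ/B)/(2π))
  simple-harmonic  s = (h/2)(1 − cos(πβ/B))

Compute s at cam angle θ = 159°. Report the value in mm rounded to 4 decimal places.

seg 1 [0°–53.4°] cycloidal, h=28: full span → s += 28 → s = 28.0000
seg 2 [53.4°–150.5°] cycloidal, h=11: full span → s += 11 → s = 39.0000
seg 3 [150.5°–291.9°] uniform, h=25: θ=159° here. β=8.5, B=141.4. 25·8.5/141.4 = 1.5028 → s = 40.5028

40.5028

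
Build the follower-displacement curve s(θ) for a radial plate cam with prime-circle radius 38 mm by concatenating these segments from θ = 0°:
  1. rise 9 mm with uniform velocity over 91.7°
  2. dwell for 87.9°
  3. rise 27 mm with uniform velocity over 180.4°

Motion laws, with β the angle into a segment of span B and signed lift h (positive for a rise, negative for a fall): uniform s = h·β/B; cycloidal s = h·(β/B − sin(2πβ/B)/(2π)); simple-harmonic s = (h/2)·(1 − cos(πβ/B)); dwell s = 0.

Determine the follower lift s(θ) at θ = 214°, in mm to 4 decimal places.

seg 1 [0°–91.7°] uniform, h=9: full span → s += 9 → s = 9.0000
seg 2 [91.7°–179.6°] dwell: s stays 9.0000
seg 3 [179.6°–360°] uniform, h=27: θ=214° here. β=34.4, B=180.4. 27·34.4/180.4 = 5.1486 → s = 14.1486

14.1486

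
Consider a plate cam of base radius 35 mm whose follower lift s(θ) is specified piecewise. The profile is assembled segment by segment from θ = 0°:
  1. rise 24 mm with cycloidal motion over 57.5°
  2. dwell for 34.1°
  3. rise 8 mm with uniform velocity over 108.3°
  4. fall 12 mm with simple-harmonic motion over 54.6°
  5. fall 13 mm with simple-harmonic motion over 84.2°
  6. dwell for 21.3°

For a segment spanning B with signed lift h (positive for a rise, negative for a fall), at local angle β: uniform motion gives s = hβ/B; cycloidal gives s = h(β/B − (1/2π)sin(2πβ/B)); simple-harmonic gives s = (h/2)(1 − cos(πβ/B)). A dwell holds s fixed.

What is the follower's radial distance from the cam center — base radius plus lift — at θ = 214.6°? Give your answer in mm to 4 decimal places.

seg 1 [0°–57.5°] cycloidal, h=24: full span → s += 24 → s = 24.0000
seg 2 [57.5°–91.6°] dwell: s stays 24.0000
seg 3 [91.6°–199.9°] uniform, h=8: full span → s += 8 → s = 32.0000
seg 4 [199.9°–254.5°] simple-harmonic, h=-12: θ=214.6° here. β=14.7, B=54.6. -12/2·(1 − cos(π·0.2692)) = -2.0213 → s = 29.9787
radial distance = base radius + s = 35 + 29.9787 = 64.9787

64.9787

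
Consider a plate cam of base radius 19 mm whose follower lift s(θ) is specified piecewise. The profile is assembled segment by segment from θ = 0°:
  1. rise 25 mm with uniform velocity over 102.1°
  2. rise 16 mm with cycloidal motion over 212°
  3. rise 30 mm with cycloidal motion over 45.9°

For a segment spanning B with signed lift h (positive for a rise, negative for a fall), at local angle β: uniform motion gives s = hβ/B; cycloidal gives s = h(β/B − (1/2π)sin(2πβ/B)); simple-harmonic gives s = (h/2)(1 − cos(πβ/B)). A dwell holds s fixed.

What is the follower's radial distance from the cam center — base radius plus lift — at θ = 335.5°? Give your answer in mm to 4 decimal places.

seg 1 [0°–102.1°] uniform, h=25: full span → s += 25 → s = 25.0000
seg 2 [102.1°–314.1°] cycloidal, h=16: full span → s += 16 → s = 41.0000
seg 3 [314.1°–360°] cycloidal, h=30: θ=335.5° here. β=21.4, B=45.9. 30·(0.4662 − sin(2π·0.4662)/(2π)) = 12.9814 → s = 53.9814
radial distance = base radius + s = 19 + 53.9814 = 72.9814

72.9814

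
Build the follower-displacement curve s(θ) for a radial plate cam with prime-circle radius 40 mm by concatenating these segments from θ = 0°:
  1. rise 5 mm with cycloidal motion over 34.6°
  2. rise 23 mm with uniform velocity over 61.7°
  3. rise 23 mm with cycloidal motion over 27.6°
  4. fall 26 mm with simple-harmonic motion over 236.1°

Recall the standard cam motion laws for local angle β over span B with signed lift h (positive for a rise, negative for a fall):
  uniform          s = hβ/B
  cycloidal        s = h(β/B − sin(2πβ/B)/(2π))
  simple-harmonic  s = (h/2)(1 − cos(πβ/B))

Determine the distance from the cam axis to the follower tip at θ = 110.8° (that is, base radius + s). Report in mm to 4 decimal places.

seg 1 [0°–34.6°] cycloidal, h=5: full span → s += 5 → s = 5.0000
seg 2 [34.6°–96.3°] uniform, h=23: full span → s += 23 → s = 28.0000
seg 3 [96.3°–123.9°] cycloidal, h=23: θ=110.8° here. β=14.5, B=27.6. 23·(0.5254 − sin(2π·0.5254)/(2π)) = 12.6642 → s = 40.6642
radial distance = base radius + s = 40 + 40.6642 = 80.6642

80.6642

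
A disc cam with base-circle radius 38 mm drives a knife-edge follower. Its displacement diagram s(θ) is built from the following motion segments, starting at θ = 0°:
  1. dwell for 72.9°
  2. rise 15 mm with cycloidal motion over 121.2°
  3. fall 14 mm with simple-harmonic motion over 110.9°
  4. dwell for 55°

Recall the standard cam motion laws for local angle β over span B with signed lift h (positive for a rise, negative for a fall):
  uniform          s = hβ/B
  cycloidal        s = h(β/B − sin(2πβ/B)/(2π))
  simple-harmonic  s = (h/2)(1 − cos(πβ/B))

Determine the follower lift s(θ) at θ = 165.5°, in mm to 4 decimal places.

seg 1 [0°–72.9°] dwell: s stays 0.0000
seg 2 [72.9°–194.1°] cycloidal, h=15: θ=165.5° here. β=92.6, B=121.2. 15·(0.7640 − sin(2π·0.7640)/(2π)) = 13.8385 → s = 13.8385

13.8385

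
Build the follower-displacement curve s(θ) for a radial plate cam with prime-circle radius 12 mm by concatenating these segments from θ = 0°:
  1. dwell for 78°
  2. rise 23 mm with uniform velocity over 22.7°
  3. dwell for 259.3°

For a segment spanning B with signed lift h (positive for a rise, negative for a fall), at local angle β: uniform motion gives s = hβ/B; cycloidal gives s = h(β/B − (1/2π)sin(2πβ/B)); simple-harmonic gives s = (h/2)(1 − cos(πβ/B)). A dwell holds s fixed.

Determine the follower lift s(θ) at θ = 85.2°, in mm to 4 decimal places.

seg 1 [0°–78°] dwell: s stays 0.0000
seg 2 [78°–100.7°] uniform, h=23: θ=85.2° here. β=7.2, B=22.7. 23·7.2/22.7 = 7.2952 → s = 7.2952

7.2952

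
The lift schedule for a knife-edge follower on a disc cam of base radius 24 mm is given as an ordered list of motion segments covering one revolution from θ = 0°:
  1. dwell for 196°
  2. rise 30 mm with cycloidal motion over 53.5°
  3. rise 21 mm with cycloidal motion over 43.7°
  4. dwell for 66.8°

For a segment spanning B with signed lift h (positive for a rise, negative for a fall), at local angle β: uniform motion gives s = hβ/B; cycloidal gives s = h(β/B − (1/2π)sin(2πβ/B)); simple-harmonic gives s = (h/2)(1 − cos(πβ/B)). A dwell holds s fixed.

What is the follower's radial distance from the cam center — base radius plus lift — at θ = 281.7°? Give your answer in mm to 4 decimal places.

seg 1 [0°–196°] dwell: s stays 0.0000
seg 2 [196°–249.5°] cycloidal, h=30: full span → s += 30 → s = 30.0000
seg 3 [249.5°–293.2°] cycloidal, h=21: θ=281.7° here. β=32.2, B=43.7. 21·(0.7368 − sin(2π·0.7368)/(2π)) = 18.8045 → s = 48.8045
radial distance = base radius + s = 24 + 48.8045 = 72.8045

72.8045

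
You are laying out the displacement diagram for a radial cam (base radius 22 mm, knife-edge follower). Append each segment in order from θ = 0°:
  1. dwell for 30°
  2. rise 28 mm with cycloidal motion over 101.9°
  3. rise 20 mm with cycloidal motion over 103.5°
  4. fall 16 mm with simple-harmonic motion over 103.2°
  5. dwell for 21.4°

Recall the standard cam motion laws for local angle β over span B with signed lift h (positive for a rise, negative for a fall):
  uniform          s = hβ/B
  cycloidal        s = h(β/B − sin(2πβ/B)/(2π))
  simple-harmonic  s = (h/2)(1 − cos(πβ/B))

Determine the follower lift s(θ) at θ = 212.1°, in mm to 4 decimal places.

seg 1 [0°–30°] dwell: s stays 0.0000
seg 2 [30°–131.9°] cycloidal, h=28: full span → s += 28 → s = 28.0000
seg 3 [131.9°–235.4°] cycloidal, h=20: θ=212.1° here. β=80.2, B=103.5. 20·(0.7749 − sin(2π·0.7749)/(2π)) = 18.6419 → s = 46.6419

46.6419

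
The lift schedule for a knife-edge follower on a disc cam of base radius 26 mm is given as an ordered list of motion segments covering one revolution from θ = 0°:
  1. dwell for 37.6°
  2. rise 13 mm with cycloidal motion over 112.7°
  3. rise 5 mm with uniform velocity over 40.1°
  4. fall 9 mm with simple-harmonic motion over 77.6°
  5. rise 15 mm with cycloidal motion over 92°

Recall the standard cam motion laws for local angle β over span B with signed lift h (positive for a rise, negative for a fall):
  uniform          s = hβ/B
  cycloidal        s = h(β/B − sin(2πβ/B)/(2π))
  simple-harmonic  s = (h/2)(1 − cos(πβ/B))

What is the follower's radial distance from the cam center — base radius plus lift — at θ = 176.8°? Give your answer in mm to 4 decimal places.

seg 1 [0°–37.6°] dwell: s stays 0.0000
seg 2 [37.6°–150.3°] cycloidal, h=13: full span → s += 13 → s = 13.0000
seg 3 [150.3°–190.4°] uniform, h=5: θ=176.8° here. β=26.5, B=40.1. 5·26.5/40.1 = 3.3042 → s = 16.3042
radial distance = base radius + s = 26 + 16.3042 = 42.3042

42.3042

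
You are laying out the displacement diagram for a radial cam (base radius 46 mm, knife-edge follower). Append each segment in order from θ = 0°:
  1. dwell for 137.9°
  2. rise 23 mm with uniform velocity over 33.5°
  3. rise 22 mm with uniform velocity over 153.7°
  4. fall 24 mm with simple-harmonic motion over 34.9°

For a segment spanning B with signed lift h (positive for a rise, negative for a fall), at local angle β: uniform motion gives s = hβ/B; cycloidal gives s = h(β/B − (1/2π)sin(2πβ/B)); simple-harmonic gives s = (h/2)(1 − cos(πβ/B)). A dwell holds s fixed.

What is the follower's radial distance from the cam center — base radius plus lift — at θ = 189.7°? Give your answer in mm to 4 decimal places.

seg 1 [0°–137.9°] dwell: s stays 0.0000
seg 2 [137.9°–171.4°] uniform, h=23: full span → s += 23 → s = 23.0000
seg 3 [171.4°–325.1°] uniform, h=22: θ=189.7° here. β=18.3, B=153.7. 22·18.3/153.7 = 2.6194 → s = 25.6194
radial distance = base radius + s = 46 + 25.6194 = 71.6194

71.6194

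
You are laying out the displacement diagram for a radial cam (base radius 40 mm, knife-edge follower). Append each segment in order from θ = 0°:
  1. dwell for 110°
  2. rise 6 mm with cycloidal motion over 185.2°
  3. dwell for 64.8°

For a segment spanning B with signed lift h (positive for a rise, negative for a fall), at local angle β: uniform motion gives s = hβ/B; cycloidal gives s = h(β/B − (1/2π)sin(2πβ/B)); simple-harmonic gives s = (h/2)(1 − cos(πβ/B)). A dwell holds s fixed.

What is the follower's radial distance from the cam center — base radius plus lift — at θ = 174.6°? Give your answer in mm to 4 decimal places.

seg 1 [0°–110°] dwell: s stays 0.0000
seg 2 [110°–295.2°] cycloidal, h=6: θ=174.6° here. β=64.6, B=185.2. 6·(0.3488 − sin(2π·0.3488)/(2π)) = 1.3162 → s = 1.3162
radial distance = base radius + s = 40 + 1.3162 = 41.3162

41.3162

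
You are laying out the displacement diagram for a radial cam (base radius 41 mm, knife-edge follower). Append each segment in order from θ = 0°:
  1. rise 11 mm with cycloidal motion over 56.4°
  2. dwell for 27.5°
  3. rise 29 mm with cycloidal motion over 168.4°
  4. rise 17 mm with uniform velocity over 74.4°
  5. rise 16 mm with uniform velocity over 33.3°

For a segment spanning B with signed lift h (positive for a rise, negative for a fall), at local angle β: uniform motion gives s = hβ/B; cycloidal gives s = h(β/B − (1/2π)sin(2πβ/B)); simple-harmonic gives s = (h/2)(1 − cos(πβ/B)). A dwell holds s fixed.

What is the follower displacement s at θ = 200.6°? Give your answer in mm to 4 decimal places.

seg 1 [0°–56.4°] cycloidal, h=11: full span → s += 11 → s = 11.0000
seg 2 [56.4°–83.9°] dwell: s stays 11.0000
seg 3 [83.9°–252.3°] cycloidal, h=29: θ=200.6° here. β=116.7, B=168.4. 29·(0.6930 − sin(2π·0.6930)/(2π)) = 24.4194 → s = 35.4194

35.4194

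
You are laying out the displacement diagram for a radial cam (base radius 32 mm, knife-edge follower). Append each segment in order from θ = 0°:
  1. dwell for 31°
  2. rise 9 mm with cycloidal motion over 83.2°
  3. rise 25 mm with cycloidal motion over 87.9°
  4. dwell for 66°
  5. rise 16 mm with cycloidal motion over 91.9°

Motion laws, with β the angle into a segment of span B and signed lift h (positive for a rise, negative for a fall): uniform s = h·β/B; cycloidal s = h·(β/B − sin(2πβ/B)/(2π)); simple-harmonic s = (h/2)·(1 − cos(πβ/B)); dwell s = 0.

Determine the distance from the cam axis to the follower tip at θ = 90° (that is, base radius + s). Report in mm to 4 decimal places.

seg 1 [0°–31°] dwell: s stays 0.0000
seg 2 [31°–114.2°] cycloidal, h=9: θ=90° here. β=59, B=83.2. 9·(0.7091 − sin(2π·0.7091)/(2π)) = 7.7676 → s = 7.7676
radial distance = base radius + s = 32 + 7.7676 = 39.7676

39.7676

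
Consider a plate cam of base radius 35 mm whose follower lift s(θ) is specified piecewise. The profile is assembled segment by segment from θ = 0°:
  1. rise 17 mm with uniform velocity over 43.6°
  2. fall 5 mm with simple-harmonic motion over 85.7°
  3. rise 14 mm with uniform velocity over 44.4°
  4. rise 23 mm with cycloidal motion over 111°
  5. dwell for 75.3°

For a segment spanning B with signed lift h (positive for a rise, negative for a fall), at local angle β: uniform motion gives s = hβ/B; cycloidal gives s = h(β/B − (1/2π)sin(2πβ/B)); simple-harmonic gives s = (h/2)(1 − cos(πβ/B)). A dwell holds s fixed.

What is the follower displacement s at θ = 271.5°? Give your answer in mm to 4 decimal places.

seg 1 [0°–43.6°] uniform, h=17: full span → s += 17 → s = 17.0000
seg 2 [43.6°–129.3°] simple-harmonic, h=-5: full span → s += -5 → s = 12.0000
seg 3 [129.3°–173.7°] uniform, h=14: full span → s += 14 → s = 26.0000
seg 4 [173.7°–284.7°] cycloidal, h=23: θ=271.5° here. β=97.8, B=111. 23·(0.8811 − sin(2π·0.8811)/(2π)) = 22.7525 → s = 48.7525

48.7525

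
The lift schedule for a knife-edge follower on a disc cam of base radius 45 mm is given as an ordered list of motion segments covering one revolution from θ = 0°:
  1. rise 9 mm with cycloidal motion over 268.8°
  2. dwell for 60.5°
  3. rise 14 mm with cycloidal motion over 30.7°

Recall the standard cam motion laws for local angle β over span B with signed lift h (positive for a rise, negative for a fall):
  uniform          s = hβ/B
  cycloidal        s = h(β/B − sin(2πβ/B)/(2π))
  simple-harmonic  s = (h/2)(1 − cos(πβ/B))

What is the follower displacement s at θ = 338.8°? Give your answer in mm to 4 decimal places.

seg 1 [0°–268.8°] cycloidal, h=9: full span → s += 9 → s = 9.0000
seg 2 [268.8°–329.3°] dwell: s stays 9.0000
seg 3 [329.3°–360°] cycloidal, h=14: θ=338.8° here. β=9.5, B=30.7. 14·(0.3094 − sin(2π·0.3094)/(2π)) = 2.2577 → s = 11.2577

11.2577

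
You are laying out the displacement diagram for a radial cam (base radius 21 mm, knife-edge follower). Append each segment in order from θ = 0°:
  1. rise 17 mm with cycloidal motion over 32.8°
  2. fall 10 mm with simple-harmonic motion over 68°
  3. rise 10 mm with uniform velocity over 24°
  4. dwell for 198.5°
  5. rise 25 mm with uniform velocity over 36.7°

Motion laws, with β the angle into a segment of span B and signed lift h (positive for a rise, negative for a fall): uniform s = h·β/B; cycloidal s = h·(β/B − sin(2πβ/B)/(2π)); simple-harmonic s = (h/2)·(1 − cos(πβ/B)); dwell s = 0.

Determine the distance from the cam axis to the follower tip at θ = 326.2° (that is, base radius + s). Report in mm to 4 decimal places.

seg 1 [0°–32.8°] cycloidal, h=17: full span → s += 17 → s = 17.0000
seg 2 [32.8°–100.8°] simple-harmonic, h=-10: full span → s += -10 → s = 7.0000
seg 3 [100.8°–124.8°] uniform, h=10: full span → s += 10 → s = 17.0000
seg 4 [124.8°–323.3°] dwell: s stays 17.0000
seg 5 [323.3°–360°] uniform, h=25: θ=326.2° here. β=2.9, B=36.7. 25·2.9/36.7 = 1.9755 → s = 18.9755
radial distance = base radius + s = 21 + 18.9755 = 39.9755

39.9755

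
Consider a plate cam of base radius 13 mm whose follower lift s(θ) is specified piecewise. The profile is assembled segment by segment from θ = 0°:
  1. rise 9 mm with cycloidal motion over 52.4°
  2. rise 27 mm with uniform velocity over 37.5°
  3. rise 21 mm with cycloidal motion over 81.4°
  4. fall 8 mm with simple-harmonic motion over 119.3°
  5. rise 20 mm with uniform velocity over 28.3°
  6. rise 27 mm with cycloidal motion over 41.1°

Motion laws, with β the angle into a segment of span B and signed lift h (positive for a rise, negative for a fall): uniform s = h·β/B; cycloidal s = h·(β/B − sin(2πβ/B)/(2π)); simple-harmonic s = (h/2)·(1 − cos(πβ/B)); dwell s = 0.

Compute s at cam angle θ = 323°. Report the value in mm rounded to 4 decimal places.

seg 1 [0°–52.4°] cycloidal, h=9: full span → s += 9 → s = 9.0000
seg 2 [52.4°–89.9°] uniform, h=27: full span → s += 27 → s = 36.0000
seg 3 [89.9°–171.3°] cycloidal, h=21: full span → s += 21 → s = 57.0000
seg 4 [171.3°–290.6°] simple-harmonic, h=-8: full span → s += -8 → s = 49.0000
seg 5 [290.6°–318.9°] uniform, h=20: full span → s += 20 → s = 69.0000
seg 6 [318.9°–360°] cycloidal, h=27: θ=323° here. β=4.1, B=41.1. 27·(0.0998 − sin(2π·0.0998)/(2π)) = 0.1729 → s = 69.1729

69.1729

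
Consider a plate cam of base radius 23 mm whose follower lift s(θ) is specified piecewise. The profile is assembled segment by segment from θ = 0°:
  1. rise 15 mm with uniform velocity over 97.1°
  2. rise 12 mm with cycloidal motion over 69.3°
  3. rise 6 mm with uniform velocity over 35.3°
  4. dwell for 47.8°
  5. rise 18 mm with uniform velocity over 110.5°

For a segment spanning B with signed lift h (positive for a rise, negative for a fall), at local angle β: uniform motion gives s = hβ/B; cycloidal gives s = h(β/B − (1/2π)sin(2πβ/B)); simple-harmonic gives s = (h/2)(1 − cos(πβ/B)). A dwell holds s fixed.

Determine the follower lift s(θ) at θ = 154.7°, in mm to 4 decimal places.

seg 1 [0°–97.1°] uniform, h=15: full span → s += 15 → s = 15.0000
seg 2 [97.1°–166.4°] cycloidal, h=12: θ=154.7° here. β=57.6, B=69.3. 12·(0.8312 − sin(2π·0.8312)/(2π)) = 11.6408 → s = 26.6408

26.6408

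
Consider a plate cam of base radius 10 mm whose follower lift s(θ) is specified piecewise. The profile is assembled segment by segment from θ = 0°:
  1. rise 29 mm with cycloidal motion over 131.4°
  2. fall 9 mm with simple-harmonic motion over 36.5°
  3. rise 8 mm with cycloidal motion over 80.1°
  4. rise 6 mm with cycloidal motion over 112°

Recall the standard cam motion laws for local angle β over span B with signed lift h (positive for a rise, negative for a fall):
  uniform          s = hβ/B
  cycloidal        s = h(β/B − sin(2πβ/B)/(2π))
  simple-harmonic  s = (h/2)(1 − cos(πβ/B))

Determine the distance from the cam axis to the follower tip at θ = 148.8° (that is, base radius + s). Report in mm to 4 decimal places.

seg 1 [0°–131.4°] cycloidal, h=29: full span → s += 29 → s = 29.0000
seg 2 [131.4°–167.9°] simple-harmonic, h=-9: θ=148.8° here. β=17.4, B=36.5. -9/2·(1 − cos(π·0.4767)) = -4.1711 → s = 24.8289
radial distance = base radius + s = 10 + 24.8289 = 34.8289

34.8289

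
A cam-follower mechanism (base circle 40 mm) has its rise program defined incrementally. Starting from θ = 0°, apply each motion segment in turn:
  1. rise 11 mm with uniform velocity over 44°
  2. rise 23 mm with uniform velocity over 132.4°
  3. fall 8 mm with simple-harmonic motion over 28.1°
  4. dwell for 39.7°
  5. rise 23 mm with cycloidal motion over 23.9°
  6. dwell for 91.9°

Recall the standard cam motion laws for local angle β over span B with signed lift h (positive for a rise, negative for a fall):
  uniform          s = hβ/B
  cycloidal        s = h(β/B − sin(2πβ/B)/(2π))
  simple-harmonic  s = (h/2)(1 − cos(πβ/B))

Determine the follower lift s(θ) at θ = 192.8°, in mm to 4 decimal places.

seg 1 [0°–44°] uniform, h=11: full span → s += 11 → s = 11.0000
seg 2 [44°–176.4°] uniform, h=23: full span → s += 23 → s = 34.0000
seg 3 [176.4°–204.5°] simple-harmonic, h=-8: θ=192.8° here. β=16.4, B=28.1. -8/2·(1 − cos(π·0.5836)) = -5.0389 → s = 28.9611

28.9611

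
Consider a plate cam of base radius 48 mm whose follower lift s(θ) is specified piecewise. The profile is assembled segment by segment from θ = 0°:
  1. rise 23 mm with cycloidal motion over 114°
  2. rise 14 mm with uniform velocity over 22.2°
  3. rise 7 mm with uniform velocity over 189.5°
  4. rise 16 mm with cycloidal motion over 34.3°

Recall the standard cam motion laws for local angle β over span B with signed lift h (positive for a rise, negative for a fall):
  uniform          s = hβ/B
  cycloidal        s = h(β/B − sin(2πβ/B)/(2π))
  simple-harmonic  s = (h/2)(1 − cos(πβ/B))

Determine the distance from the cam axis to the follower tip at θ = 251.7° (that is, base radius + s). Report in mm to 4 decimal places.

seg 1 [0°–114°] cycloidal, h=23: full span → s += 23 → s = 23.0000
seg 2 [114°–136.2°] uniform, h=14: full span → s += 14 → s = 37.0000
seg 3 [136.2°–325.7°] uniform, h=7: θ=251.7° here. β=115.5, B=189.5. 7·115.5/189.5 = 4.2665 → s = 41.2665
radial distance = base radius + s = 48 + 41.2665 = 89.2665

89.2665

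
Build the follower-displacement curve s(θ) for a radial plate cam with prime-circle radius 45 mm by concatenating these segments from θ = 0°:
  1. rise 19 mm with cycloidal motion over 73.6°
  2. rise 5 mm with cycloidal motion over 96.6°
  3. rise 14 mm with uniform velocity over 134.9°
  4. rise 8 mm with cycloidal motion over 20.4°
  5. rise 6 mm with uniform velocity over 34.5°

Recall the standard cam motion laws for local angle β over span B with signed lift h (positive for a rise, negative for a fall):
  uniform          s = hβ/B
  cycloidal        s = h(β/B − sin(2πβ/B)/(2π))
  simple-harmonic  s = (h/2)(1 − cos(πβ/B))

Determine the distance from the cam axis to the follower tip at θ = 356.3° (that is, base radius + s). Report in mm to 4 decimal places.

seg 1 [0°–73.6°] cycloidal, h=19: full span → s += 19 → s = 19.0000
seg 2 [73.6°–170.2°] cycloidal, h=5: full span → s += 5 → s = 24.0000
seg 3 [170.2°–305.1°] uniform, h=14: full span → s += 14 → s = 38.0000
seg 4 [305.1°–325.5°] cycloidal, h=8: full span → s += 8 → s = 46.0000
seg 5 [325.5°–360°] uniform, h=6: θ=356.3° here. β=30.8, B=34.5. 6·30.8/34.5 = 5.3565 → s = 51.3565
radial distance = base radius + s = 45 + 51.3565 = 96.3565

96.3565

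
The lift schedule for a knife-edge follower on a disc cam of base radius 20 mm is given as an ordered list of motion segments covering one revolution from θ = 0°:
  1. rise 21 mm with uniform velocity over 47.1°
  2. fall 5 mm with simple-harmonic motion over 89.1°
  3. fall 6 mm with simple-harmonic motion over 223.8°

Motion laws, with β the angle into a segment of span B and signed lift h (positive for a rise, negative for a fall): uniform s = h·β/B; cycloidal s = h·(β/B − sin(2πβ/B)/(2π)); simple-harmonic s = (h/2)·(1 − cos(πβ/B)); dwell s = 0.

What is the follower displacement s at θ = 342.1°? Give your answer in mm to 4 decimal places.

seg 1 [0°–47.1°] uniform, h=21: full span → s += 21 → s = 21.0000
seg 2 [47.1°–136.2°] simple-harmonic, h=-5: full span → s += -5 → s = 16.0000
seg 3 [136.2°–360°] simple-harmonic, h=-6: θ=342.1° here. β=205.9, B=223.8. -6/2·(1 − cos(π·0.9200)) = -5.9058 → s = 10.0942

10.0942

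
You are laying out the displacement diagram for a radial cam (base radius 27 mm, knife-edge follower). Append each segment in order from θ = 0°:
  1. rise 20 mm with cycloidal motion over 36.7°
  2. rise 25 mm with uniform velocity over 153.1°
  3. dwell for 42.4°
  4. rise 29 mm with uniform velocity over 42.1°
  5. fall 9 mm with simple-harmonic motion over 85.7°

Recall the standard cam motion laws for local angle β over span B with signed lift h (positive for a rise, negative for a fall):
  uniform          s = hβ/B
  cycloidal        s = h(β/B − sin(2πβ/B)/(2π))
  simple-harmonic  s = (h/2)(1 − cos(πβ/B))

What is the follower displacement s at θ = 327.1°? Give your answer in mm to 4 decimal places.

seg 1 [0°–36.7°] cycloidal, h=20: full span → s += 20 → s = 20.0000
seg 2 [36.7°–189.8°] uniform, h=25: full span → s += 25 → s = 45.0000
seg 3 [189.8°–232.2°] dwell: s stays 45.0000
seg 4 [232.2°–274.3°] uniform, h=29: full span → s += 29 → s = 74.0000
seg 5 [274.3°–360°] simple-harmonic, h=-9: θ=327.1° here. β=52.8, B=85.7. -9/2·(1 − cos(π·0.6161)) = -6.1052 → s = 67.8948

67.8948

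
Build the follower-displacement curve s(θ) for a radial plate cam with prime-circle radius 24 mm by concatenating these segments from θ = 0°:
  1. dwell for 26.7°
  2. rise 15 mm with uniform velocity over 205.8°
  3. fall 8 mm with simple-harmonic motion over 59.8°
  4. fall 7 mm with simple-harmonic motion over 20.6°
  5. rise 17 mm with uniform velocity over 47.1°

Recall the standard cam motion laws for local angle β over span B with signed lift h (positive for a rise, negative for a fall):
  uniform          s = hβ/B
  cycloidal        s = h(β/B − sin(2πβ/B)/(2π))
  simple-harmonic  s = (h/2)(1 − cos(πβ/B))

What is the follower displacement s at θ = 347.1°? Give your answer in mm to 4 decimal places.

seg 1 [0°–26.7°] dwell: s stays 0.0000
seg 2 [26.7°–232.5°] uniform, h=15: full span → s += 15 → s = 15.0000
seg 3 [232.5°–292.3°] simple-harmonic, h=-8: full span → s += -8 → s = 7.0000
seg 4 [292.3°–312.9°] simple-harmonic, h=-7: full span → s += -7 → s = 0.0000
seg 5 [312.9°–360°] uniform, h=17: θ=347.1° here. β=34.2, B=47.1. 17·34.2/47.1 = 12.3439 → s = 12.3439

12.3439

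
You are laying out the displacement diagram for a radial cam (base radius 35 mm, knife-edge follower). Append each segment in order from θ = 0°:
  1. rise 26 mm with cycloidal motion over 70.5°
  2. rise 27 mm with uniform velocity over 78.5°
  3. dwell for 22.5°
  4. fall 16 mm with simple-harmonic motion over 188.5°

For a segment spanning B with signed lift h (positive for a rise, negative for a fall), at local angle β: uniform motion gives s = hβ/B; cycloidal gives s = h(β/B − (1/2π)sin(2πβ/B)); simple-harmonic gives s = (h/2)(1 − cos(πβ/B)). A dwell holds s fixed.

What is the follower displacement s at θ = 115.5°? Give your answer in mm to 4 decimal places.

seg 1 [0°–70.5°] cycloidal, h=26: full span → s += 26 → s = 26.0000
seg 2 [70.5°–149°] uniform, h=27: θ=115.5° here. β=45, B=78.5. 27·45/78.5 = 15.4777 → s = 41.4777

41.4777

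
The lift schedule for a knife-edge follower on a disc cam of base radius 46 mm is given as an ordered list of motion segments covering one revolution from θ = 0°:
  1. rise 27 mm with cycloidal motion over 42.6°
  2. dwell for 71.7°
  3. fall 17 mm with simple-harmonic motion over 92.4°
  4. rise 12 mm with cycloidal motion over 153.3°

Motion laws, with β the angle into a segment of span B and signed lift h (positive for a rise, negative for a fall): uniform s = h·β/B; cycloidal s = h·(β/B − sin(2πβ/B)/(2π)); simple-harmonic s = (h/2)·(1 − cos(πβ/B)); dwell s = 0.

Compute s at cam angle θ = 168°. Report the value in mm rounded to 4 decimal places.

seg 1 [0°–42.6°] cycloidal, h=27: full span → s += 27 → s = 27.0000
seg 2 [42.6°–114.3°] dwell: s stays 27.0000
seg 3 [114.3°–206.7°] simple-harmonic, h=-17: θ=168° here. β=53.7, B=92.4. -17/2·(1 − cos(π·0.5812)) = -10.6441 → s = 16.3559

16.3559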